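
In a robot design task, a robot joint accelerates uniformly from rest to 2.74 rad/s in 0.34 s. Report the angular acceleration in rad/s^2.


alpha = delta_omega / t = 2.74 / 0.34 = 8.0588

8.0588 rad/s^2


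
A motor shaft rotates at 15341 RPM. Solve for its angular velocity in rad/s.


omega = 15341 * 2*pi/60 = 1606.5058

1606.5058 rad/s


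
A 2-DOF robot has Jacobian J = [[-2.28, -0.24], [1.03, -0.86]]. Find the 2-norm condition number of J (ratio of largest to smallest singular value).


JJ^T eigenvalues: trace(JJ^T) = 7.0565, det(JJ^T) = det(J)^2 = 4.87526400
s_max^2 = (7.0565 + sqrt(30.29313625))/2 = 6.28021004
s_min^2 = (7.0565 - sqrt(30.29313625))/2 = 0.77628996
kappa = s_max/s_min = sqrt(6.28021004/0.77628996) = 2.8443

2.8443


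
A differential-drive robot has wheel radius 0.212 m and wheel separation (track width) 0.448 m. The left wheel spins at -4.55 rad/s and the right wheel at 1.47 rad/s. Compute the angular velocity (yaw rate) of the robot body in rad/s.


omega = r*(wR - wL)/L = 0.212*(1.47 - (-4.55))/0.448 = 2.8487

2.8487 rad/s


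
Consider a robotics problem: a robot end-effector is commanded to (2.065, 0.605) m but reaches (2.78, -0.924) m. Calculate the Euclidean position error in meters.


dx = 2.78 - (2.065) = 0.7150, dy = -0.924 - (0.605) = -1.5290
err = sqrt(0.511225 + 2.337841) = 1.6879

1.6879 m


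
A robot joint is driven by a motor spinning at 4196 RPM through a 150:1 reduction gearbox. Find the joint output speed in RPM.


omega_joint = omega_motor / N = 4196 / 150 = 27.9733

27.9733 RPM


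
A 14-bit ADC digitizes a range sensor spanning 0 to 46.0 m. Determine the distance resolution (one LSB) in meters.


res = range / 2^n = 46.0/2^14 = 46.0/16384 = 0.0028

0.0028 m


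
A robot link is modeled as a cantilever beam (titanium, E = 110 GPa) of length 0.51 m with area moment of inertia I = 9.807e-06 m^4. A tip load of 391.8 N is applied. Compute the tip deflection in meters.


delta = F*L^3/(3*E*I) = 391.8*0.51^3/(3*1.100e+11*9.807e-06)
      = 51.9726618/3236310 = 1.6059e-05

1.6059e-05 m


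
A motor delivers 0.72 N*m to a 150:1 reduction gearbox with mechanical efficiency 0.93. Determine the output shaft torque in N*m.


tau_out = tau_in * N * eta = 0.72 * 150 * 0.93 = 100.4400

100.4400 N*m


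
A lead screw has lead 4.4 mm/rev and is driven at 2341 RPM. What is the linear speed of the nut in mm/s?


v = lead * (RPM/60) = 4.4*2341/60 = 171.6733

171.6733 mm/s


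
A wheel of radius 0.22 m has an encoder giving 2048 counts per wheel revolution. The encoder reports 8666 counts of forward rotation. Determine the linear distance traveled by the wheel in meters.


revs = 8666/2048 = 4.231445
d = revs * 2*pi*r = 4.231445 * 2*pi*0.22 = 5.8491

5.8491 m


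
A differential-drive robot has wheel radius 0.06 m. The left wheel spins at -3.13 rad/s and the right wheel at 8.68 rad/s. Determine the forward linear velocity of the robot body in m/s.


v = r*(wR + wL)/2 = 0.06*(8.68 + -3.13)/2 = 0.1665

0.1665 m/s


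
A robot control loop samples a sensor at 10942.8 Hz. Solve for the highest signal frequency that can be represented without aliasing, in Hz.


f_max = f_s/2 = 10942.8/2 = 5471.4000

5471.4000 Hz


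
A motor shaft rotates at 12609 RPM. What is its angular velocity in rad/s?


omega = 12609 * 2*pi/60 = 1320.4114

1320.4114 rad/s


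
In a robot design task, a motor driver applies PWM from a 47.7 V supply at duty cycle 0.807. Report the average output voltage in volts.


V_avg = V_supply * D = 47.7*0.807 = 38.4939

38.4939 V


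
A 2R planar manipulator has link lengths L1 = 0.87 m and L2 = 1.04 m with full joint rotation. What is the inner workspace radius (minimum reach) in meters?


r_min = |L1 - L2| = |0.87 - 1.04| = 0.1700

0.1700 m


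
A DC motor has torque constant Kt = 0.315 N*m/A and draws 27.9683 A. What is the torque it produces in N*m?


tau = Kt * I = 0.315*27.9683 = 8.8100

8.8100 N*m


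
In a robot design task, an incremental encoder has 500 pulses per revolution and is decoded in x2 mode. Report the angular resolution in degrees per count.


resolution = 360 / (PPR * 2) = 360 / 1000 = 0.3600

0.3600 degrees


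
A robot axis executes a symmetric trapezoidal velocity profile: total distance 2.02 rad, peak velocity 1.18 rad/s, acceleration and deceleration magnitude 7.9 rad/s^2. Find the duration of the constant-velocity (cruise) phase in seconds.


t_acc = v/a = 0.149367 s, d_acc = v^2/(2a) = 0.088127 rad each
d_cruise = 2.02 - 2*0.088127 = 1.843746 rad
t_cruise = d_cruise/v = 1.843746/1.18 = 1.5625

1.5625 s


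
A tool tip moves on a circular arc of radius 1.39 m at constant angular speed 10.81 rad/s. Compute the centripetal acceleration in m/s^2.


a_c = omega^2 * r = 10.81^2 * 1.39 = 162.4300

162.4300 m/s^2


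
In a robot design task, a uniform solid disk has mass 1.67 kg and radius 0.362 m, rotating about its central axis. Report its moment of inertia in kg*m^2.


I = (1/2)*m*R^2 = 0.5*1.67*0.362^2 = 0.1094

0.1094 kg*m^2


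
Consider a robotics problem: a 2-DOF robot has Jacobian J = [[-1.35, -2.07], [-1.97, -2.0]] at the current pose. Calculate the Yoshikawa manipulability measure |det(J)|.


det(J) = -1.35*-2.0 - (-2.07)*(-1.97) = -1.3779
|det(J)| = 1.3779

1.3779


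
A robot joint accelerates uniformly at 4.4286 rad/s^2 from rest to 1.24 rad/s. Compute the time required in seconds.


t = delta_omega / alpha = 1.24 / 4.4286 = 0.2800

0.2800 s


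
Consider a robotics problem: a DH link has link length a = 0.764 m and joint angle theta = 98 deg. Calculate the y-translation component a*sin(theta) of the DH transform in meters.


a*sin(theta) = 0.764*sin(98 deg) = 0.7566

0.7566 m


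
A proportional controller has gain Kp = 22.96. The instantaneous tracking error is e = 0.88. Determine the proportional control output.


u_P = Kp * e = 22.96 * 0.88 = 20.2048

20.2048


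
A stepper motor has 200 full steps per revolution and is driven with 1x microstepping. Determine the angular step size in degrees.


step = 360/(200*1) = 360/200 = 1.8000

1.8000 degrees


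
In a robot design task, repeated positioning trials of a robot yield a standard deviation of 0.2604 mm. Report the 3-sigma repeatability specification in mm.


repeatability = 3*sigma = 3*0.2604 = 0.7812

0.7812 mm


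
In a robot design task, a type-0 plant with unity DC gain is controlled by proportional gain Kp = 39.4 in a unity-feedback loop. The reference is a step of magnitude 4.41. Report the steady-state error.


e_ss = R/(1 + Kp) = 4.41/(1 + 39.4) = 4.41/40.4000 = 0.1092

0.1092


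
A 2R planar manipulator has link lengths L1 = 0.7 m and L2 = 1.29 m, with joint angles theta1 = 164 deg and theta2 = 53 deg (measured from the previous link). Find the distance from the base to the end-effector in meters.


x = L1*cos(th1) + L2*cos(th1+th2) = -1.703123
y = L1*sin(th1) + L2*sin(th1+th2) = -0.583395
d = sqrt(x^2 + y^2) = sqrt(2.900628 + 0.340350) = 1.8003

1.8003 m


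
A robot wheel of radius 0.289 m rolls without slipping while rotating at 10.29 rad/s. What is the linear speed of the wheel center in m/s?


v = omega * r = 10.29 * 0.289 = 2.9738

2.9738 m/s


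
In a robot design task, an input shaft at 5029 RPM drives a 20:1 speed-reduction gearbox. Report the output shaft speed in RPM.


omega_out = omega_in / N = 5029 / 20 = 251.4500

251.4500 RPM


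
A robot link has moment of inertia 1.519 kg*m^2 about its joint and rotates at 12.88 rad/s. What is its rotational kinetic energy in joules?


KE = (1/2)*I*omega^2 = 0.5*1.519*12.88^2 = 125.9968

125.9968 J


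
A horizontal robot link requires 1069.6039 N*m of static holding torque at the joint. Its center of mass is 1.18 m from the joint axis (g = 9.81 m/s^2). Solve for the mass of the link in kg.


m = tau / (g*L) = 1069.6039 / (9.81 * 1.18) = 92.4000

92.4000 kg


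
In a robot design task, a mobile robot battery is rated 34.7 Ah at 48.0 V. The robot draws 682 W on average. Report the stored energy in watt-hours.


E = capacity * V = 34.7*48.0 = 1665.6000

1665.6000 Wh


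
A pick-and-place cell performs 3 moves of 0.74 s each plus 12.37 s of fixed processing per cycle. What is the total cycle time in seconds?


T = 3*0.74 + 12.37 = 14.5900

14.5900 s


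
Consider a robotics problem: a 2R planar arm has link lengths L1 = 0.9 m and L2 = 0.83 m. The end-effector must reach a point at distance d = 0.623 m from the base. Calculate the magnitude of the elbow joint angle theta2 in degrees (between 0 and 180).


cos(th2) = (d^2 - L1^2 - L2^2)/(2*L1*L2) = (0.623^2 - 0.9^2 - 0.83^2)/(2*0.9*0.83) = -0.74348795
th2 = acos(-0.74348795) = 138.0294 deg

138.0294 degrees


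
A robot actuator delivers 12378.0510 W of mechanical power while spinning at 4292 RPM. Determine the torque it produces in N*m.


omega = 4292 * 2*pi/60 = 449.457189 rad/s
tau = P / omega = 12378.0510 / 449.457189 = 27.5400

27.5400 N*m


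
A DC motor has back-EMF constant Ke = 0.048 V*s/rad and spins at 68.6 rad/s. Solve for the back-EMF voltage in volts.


V_emf = Ke * omega = 0.048*68.6 = 3.2928

3.2928 V


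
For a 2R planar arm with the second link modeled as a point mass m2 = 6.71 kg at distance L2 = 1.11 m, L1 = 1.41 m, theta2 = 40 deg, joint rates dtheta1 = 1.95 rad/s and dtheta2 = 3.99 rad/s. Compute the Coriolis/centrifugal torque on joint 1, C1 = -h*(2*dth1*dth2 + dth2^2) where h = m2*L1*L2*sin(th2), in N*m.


h = m2*L1*L2*sin(th2) = 6.71*1.41*1.11*sin(40 deg) = 6.750440
C1 = -h*(2*1.95*3.99 + 3.99^2) = -6.750440*31.4811 = -212.5113

-212.5113 N*m


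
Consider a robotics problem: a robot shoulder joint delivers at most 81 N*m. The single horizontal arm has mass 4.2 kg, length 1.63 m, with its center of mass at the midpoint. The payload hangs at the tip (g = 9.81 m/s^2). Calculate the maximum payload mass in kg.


tau_arm = m_arm*g*(L/2) = 4.2*9.81*1.63/2 = 33.5796 N*m
tau_payload = tau_max - tau_arm = 81 - 33.5796 = 47.4204
m_payload = tau_payload / (g*L) = 47.4204 / (9.81*1.63) = 2.9656

2.9656 kg


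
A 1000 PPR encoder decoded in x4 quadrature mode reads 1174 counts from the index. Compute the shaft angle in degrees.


angle = counts * 360 / (PPR*4) = 1174 * 360 / 4000 = 105.6600

105.6600 degrees


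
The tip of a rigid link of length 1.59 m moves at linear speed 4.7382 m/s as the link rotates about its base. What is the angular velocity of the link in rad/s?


omega = v / L = 4.7382 / 1.59 = 2.9800

2.9800 rad/s


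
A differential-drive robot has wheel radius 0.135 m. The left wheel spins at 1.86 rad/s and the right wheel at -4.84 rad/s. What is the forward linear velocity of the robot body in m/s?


v = r*(wR + wL)/2 = 0.135*(-4.84 + 1.86)/2 = -0.2011

-0.2011 m/s


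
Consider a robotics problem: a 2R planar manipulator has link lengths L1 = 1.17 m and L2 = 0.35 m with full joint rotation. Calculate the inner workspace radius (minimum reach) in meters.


r_min = |L1 - L2| = |1.17 - 0.35| = 0.8200

0.8200 m


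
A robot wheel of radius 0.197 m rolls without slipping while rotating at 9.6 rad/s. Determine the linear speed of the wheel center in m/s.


v = omega * r = 9.6 * 0.197 = 1.8912

1.8912 m/s


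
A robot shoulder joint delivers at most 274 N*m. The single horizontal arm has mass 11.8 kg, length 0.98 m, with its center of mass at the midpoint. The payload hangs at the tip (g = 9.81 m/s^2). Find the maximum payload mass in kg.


tau_arm = m_arm*g*(L/2) = 11.8*9.81*0.98/2 = 56.7214 N*m
tau_payload = tau_max - tau_arm = 274 - 56.7214 = 217.2786
m_payload = tau_payload / (g*L) = 217.2786 / (9.81*0.98) = 22.6007

22.6007 kg


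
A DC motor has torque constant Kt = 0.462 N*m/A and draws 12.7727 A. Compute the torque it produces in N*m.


tau = Kt * I = 0.462*12.7727 = 5.9010

5.9010 N*m


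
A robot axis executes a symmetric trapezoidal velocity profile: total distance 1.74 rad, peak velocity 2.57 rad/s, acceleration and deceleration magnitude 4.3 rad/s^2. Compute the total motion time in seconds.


t_acc = v/a = 2.57/4.3 = 0.597674 s
d_acc = v^2/(2a) = 0.768012 rad (each ramp)
d_cruise = 1.74 - 2*0.768012 = 0.203976 rad
t_cruise = 0.203976/2.57 = 0.079368 s
t_total = 2*0.597674 + 0.079368 = 1.2747

1.2747 s


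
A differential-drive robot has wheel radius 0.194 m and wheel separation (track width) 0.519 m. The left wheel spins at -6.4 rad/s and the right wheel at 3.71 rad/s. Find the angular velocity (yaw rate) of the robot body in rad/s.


omega = r*(wR - wL)/L = 0.194*(3.71 - (-6.4))/0.519 = 3.7791

3.7791 rad/s


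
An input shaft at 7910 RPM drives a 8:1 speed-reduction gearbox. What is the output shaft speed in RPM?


omega_out = omega_in / N = 7910 / 8 = 988.7500

988.7500 RPM


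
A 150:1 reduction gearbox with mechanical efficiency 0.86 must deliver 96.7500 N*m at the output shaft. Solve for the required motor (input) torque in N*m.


tau_in = tau_out / (N * eta) = 96.7500 / (150 * 0.86) = 0.7500

0.7500 N*m


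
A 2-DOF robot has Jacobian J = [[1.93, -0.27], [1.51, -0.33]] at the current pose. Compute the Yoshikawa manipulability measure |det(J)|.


det(J) = 1.93*-0.33 - (-0.27)*(1.51) = -0.2292
|det(J)| = 0.2292

0.2292


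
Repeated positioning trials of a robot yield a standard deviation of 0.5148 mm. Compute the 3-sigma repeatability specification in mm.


repeatability = 3*sigma = 3*0.5148 = 1.5444

1.5444 mm


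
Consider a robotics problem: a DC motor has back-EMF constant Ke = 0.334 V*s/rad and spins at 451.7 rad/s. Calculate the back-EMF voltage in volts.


V_emf = Ke * omega = 0.334*451.7 = 150.8678

150.8678 V


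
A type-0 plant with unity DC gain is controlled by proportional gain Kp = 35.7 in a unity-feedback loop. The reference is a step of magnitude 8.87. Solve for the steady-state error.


e_ss = R/(1 + Kp) = 8.87/(1 + 35.7) = 8.87/36.7000 = 0.2417

0.2417


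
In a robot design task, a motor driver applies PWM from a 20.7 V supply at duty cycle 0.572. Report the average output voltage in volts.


V_avg = V_supply * D = 20.7*0.572 = 11.8404

11.8404 V


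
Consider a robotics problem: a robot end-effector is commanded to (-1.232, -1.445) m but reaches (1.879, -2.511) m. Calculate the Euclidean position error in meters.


dx = 1.879 - (-1.232) = 3.1110, dy = -2.511 - (-1.445) = -1.0660
err = sqrt(9.678321 + 1.136356) = 3.2886

3.2886 m


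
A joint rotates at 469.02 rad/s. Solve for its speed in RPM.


RPM = 469.02 * 60/(2*pi) = 4478.8111

4478.8111 RPM


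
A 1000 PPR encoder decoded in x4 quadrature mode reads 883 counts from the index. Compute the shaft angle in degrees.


angle = counts * 360 / (PPR*4) = 883 * 360 / 4000 = 79.4700

79.4700 degrees


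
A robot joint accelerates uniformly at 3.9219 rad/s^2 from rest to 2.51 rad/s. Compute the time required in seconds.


t = delta_omega / alpha = 2.51 / 3.9219 = 0.6400

0.6400 s


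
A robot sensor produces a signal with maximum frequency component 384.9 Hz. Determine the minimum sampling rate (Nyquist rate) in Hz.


f_s,min = 2*f_max = 2*384.9 = 769.8000

769.8000 Hz


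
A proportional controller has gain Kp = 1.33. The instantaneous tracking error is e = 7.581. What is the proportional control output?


u_P = Kp * e = 1.33 * 7.581 = 10.0827

10.0827


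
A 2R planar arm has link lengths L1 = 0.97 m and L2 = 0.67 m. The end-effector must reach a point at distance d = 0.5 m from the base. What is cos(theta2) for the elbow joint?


cos(th2) = (d^2 - L1^2 - L2^2)/(2*L1*L2) = (0.5^2 - 0.97^2 - 0.67^2)/(2*0.97*0.67) = -0.8769

-0.8769


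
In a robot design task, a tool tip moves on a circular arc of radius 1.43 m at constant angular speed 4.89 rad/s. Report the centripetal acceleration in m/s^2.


a_c = omega^2 * r = 4.89^2 * 1.43 = 34.1943

34.1943 m/s^2


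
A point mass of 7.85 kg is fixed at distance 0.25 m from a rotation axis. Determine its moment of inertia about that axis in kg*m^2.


I = m*r^2 = 7.85*0.25^2 = 0.4906

0.4906 kg*m^2


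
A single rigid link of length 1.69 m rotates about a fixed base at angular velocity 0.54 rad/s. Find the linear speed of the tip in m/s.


v = L*omega = 1.69 * 0.54 = 0.9126

0.9126 m/s


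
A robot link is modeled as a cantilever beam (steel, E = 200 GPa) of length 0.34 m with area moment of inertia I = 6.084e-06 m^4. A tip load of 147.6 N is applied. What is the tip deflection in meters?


delta = F*L^3/(3*E*I) = 147.6*0.34^3/(3*2.000e+11*6.084e-06)
      = 5.8012704/3650400 = 1.5892e-06

1.5892e-06 m


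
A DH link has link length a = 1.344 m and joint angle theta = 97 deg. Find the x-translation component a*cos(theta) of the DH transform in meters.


a*cos(theta) = 1.344*cos(97 deg) = -0.1638

-0.1638 m


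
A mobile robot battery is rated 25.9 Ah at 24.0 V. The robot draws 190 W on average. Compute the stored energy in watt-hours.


E = capacity * V = 25.9*24.0 = 621.6000

621.6000 Wh


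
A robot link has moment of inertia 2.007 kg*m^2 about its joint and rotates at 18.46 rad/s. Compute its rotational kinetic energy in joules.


KE = (1/2)*I*omega^2 = 0.5*2.007*18.46^2 = 341.9643

341.9643 J


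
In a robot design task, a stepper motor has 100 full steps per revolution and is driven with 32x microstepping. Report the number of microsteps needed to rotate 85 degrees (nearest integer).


step_size = 360/(100*32) = 360/3200 = 0.112500 deg
n = 85/(360/3200) = 85*3200/360 = 755.5556 -> 756

756 steps


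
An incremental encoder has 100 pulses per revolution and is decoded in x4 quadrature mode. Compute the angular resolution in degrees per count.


resolution = 360 / (PPR * 4) = 360 / 400 = 0.9000

0.9000 degrees


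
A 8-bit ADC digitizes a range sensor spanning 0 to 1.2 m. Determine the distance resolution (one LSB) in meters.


res = range / 2^n = 1.2/2^8 = 1.2/256 = 0.0047

0.0047 m


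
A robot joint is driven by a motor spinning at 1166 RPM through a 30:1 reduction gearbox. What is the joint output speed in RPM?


omega_joint = omega_motor / N = 1166 / 30 = 38.8667

38.8667 RPM


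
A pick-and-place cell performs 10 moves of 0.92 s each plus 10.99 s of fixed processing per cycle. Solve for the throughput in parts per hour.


T_cycle = 10*0.92 + 10.99 = 20.1900 s
rate = 3600/T = 178.3061

178.3061 parts/hour


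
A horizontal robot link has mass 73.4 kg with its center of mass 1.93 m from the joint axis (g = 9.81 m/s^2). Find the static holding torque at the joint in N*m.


tau = m*g*L = 73.4 * 9.81 * 1.93 = 1389.7042

1389.7042 N*m


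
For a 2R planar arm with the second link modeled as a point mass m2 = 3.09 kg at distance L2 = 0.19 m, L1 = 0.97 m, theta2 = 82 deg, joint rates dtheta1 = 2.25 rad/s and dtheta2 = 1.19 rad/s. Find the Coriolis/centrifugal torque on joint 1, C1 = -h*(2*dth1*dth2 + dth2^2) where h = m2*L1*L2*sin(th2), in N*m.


h = m2*L1*L2*sin(th2) = 3.09*0.97*0.19*sin(82 deg) = 0.563945
C1 = -h*(2*2.25*1.19 + 1.19^2) = -0.563945*6.7711 = -3.8185

-3.8185 N*m


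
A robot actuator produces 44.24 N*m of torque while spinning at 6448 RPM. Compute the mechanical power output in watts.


omega = 6448 * 2*pi/60 = 675.232981 rad/s
P = tau * omega = 44.24 * 675.232981 = 29872.3071

29872.3071 W


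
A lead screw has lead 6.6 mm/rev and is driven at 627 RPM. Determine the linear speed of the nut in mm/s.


v = lead * (RPM/60) = 6.6*627/60 = 68.9700

68.9700 mm/s


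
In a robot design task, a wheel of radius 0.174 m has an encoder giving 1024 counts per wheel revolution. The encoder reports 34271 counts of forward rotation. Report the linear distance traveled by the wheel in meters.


revs = 34271/1024 = 33.467773
d = revs * 2*pi*r = 33.467773 * 2*pi*0.174 = 36.5895

36.5895 m


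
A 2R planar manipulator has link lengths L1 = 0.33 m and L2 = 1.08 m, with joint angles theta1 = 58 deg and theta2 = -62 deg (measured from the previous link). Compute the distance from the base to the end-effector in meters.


x = L1*cos(th1) + L2*cos(th1+th2) = 1.252243
y = L1*sin(th1) + L2*sin(th1+th2) = 0.204519
d = sqrt(x^2 + y^2) = sqrt(1.568113 + 0.041828) = 1.2688

1.2688 m


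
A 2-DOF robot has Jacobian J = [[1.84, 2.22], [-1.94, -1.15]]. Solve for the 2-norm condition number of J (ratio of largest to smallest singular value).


JJ^T eigenvalues: trace(JJ^T) = 13.4001, det(JJ^T) = det(J)^2 = 4.79960464
s_max^2 = (13.4001 + sqrt(160.36426145))/2 = 13.03180058
s_min^2 = (13.4001 - sqrt(160.36426145))/2 = 0.36829942
kappa = s_max/s_min = sqrt(13.03180058/0.36829942) = 5.9484

5.9484


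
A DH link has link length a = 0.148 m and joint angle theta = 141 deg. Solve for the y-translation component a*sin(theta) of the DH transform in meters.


a*sin(theta) = 0.148*sin(141 deg) = 0.0931

0.0931 m


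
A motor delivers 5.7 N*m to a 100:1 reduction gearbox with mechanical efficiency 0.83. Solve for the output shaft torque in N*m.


tau_out = tau_in * N * eta = 5.7 * 100 * 0.83 = 473.1000

473.1000 N*m


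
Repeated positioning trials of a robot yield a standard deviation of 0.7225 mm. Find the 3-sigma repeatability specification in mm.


repeatability = 3*sigma = 3*0.7225 = 2.1675

2.1675 mm


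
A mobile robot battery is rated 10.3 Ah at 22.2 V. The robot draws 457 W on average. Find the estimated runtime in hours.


E = 10.3*22.2 = 228.6600 Wh
t = E/P = 228.6600/457 = 0.5004

0.5004 hours


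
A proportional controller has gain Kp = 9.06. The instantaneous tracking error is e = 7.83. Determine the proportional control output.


u_P = Kp * e = 9.06 * 7.83 = 70.9398

70.9398


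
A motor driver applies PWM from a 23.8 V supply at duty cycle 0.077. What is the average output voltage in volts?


V_avg = V_supply * D = 23.8*0.077 = 1.8326

1.8326 V


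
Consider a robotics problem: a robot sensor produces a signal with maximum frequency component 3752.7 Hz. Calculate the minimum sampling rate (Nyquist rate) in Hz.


f_s,min = 2*f_max = 2*3752.7 = 7505.4000

7505.4000 Hz


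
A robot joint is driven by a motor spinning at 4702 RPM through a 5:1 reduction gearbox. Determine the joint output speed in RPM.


omega_joint = omega_motor / N = 4702 / 5 = 940.4000

940.4000 RPM


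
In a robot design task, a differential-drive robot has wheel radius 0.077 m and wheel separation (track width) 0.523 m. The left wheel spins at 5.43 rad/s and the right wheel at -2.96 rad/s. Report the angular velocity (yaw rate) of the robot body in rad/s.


omega = r*(wR - wL)/L = 0.077*(-2.96 - (5.43))/0.523 = -1.2352

-1.2352 rad/s


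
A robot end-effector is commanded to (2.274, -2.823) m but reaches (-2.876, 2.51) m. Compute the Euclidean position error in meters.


dx = -2.876 - (2.274) = -5.1500, dy = 2.51 - (-2.823) = 5.3330
err = sqrt(26.522500 + 28.440889) = 7.4137

7.4137 m


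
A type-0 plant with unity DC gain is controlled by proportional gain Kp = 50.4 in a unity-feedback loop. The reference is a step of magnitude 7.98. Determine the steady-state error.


e_ss = R/(1 + Kp) = 7.98/(1 + 50.4) = 7.98/51.4000 = 0.1553

0.1553


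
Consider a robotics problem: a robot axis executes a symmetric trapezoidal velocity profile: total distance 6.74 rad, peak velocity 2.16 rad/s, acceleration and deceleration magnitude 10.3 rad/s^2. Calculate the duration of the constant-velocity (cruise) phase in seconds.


t_acc = v/a = 0.209709 s, d_acc = v^2/(2a) = 0.226485 rad each
d_cruise = 6.74 - 2*0.226485 = 6.287030 rad
t_cruise = d_cruise/v = 6.287030/2.16 = 2.9107

2.9107 s


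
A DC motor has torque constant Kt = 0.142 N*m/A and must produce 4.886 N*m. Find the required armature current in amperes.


I = tau / Kt = 4.886/0.142 = 34.4085

34.4085 A


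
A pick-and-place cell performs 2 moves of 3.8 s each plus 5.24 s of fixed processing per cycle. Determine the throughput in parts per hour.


T_cycle = 2*3.8 + 5.24 = 12.8400 s
rate = 3600/T = 280.3738

280.3738 parts/hour


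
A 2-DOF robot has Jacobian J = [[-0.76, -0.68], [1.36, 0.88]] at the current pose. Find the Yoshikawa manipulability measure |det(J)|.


det(J) = -0.76*0.88 - (-0.68)*(1.36) = 0.2560
|det(J)| = 0.2560

0.2560


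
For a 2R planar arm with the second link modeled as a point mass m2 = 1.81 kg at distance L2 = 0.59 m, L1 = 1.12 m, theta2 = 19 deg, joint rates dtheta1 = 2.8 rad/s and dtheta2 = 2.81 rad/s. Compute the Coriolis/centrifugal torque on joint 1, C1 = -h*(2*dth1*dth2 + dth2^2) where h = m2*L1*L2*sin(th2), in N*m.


h = m2*L1*L2*sin(th2) = 1.81*1.12*0.59*sin(19 deg) = 0.389395
C1 = -h*(2*2.8*2.81 + 2.81^2) = -0.389395*23.6321 = -9.2022

-9.2022 N*m


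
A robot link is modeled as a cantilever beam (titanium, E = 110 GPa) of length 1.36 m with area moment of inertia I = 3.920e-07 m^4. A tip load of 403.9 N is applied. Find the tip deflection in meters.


delta = F*L^3/(3*E*I) = 403.9*1.36^3/(3*1.100e+11*3.920e-07)
      = 1015.9926784/129360 = 0.0079

0.0079 m


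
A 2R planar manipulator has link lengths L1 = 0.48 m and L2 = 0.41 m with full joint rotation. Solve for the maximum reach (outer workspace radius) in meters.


r_max = L1 + L2 = 0.48 + 0.41 = 0.8900

0.8900 m


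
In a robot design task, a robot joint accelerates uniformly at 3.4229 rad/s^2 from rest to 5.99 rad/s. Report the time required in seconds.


t = delta_omega / alpha = 5.99 / 3.4229 = 1.7500

1.7500 s


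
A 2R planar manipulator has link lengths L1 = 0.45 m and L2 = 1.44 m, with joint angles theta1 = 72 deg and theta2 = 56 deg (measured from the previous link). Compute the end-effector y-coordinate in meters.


y = L1*sin(th1) + L2*sin(th1+th2) = 0.45*sin(72 deg) + 1.44*sin(128 deg) = 1.5627

1.5627 m


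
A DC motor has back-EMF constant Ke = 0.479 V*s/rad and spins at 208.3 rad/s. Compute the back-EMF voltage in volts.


V_emf = Ke * omega = 0.479*208.3 = 99.7757

99.7757 V


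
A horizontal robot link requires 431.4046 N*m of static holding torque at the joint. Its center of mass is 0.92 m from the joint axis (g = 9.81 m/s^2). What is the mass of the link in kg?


m = tau / (g*L) = 431.4046 / (9.81 * 0.92) = 47.8000

47.8000 kg


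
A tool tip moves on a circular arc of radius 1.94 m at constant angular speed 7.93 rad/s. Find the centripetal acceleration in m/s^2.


a_c = omega^2 * r = 7.93^2 * 1.94 = 121.9967

121.9967 m/s^2


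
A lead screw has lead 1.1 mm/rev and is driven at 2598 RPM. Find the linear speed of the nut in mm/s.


v = lead * (RPM/60) = 1.1*2598/60 = 47.6300

47.6300 mm/s


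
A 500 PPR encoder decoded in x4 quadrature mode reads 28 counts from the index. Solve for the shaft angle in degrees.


angle = counts * 360 / (PPR*4) = 28 * 360 / 2000 = 5.0400

5.0400 degrees


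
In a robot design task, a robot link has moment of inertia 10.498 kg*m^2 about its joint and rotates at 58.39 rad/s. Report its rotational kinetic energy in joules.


KE = (1/2)*I*omega^2 = 0.5*10.498*58.39^2 = 17895.8991

17895.8991 J


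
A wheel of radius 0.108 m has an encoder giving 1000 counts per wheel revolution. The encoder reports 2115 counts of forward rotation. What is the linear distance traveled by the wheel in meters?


revs = 2115/1000 = 2.115000
d = revs * 2*pi*r = 2.115000 * 2*pi*0.108 = 1.4352

1.4352 m


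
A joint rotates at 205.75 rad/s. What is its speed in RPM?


RPM = 205.75 * 60/(2*pi) = 1964.7678

1964.7678 RPM


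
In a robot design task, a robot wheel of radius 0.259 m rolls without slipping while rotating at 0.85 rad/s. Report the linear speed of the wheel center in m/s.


v = omega * r = 0.85 * 0.259 = 0.2202

0.2202 m/s


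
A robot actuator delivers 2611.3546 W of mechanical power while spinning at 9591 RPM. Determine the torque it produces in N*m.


omega = 9591 * 2*pi/60 = 1004.367171 rad/s
tau = P / omega = 2611.3546 / 1004.367171 = 2.6000

2.6000 N*m


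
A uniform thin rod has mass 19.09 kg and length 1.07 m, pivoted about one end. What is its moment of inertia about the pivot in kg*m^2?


I = (1/3)*m*L^2 = (1/3)*19.09*1.07^2 = 7.2854

7.2854 kg*m^2


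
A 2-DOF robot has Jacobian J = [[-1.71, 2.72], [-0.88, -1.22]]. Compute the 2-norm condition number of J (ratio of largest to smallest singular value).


JJ^T eigenvalues: trace(JJ^T) = 12.5853, det(JJ^T) = det(J)^2 = 20.06860804
s_max^2 = (12.5853 + sqrt(78.11534393))/2 = 10.71179426
s_min^2 = (12.5853 - sqrt(78.11534393))/2 = 1.87350574
kappa = s_max/s_min = sqrt(10.71179426/1.87350574) = 2.3911

2.3911


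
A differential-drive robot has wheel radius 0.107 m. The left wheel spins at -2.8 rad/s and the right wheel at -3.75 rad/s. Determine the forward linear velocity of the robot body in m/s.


v = r*(wR + wL)/2 = 0.107*(-3.75 + -2.8)/2 = -0.3504

-0.3504 m/s


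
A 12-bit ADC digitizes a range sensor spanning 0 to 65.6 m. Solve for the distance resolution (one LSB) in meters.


res = range / 2^n = 65.6/2^12 = 65.6/4096 = 0.0160

0.0160 m


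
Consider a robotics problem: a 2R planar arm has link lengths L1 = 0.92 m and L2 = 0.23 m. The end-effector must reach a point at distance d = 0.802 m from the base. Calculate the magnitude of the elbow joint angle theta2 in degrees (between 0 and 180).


cos(th2) = (d^2 - L1^2 - L2^2)/(2*L1*L2) = (0.802^2 - 0.92^2 - 0.23^2)/(2*0.92*0.23) = -0.60514178
th2 = acos(-0.60514178) = 127.2390 deg

127.2390 degrees


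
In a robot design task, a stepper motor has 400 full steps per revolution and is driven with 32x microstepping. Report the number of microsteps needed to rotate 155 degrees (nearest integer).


step_size = 360/(400*32) = 360/12800 = 0.028125 deg
n = 155/(360/12800) = 155*12800/360 = 5511.1111 -> 5511

5511 steps


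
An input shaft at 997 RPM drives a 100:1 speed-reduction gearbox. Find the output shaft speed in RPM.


omega_out = omega_in / N = 997 / 100 = 9.9700

9.9700 RPM


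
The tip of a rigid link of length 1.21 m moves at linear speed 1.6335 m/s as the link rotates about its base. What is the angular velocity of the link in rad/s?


omega = v / L = 1.6335 / 1.21 = 1.3500

1.3500 rad/s


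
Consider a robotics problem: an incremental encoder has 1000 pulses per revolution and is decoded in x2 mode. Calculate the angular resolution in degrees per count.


resolution = 360 / (PPR * 2) = 360 / 2000 = 0.1800

0.1800 degrees


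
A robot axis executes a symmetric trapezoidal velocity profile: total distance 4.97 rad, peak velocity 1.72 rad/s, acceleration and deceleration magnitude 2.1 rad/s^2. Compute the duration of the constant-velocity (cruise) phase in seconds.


t_acc = v/a = 0.819048 s, d_acc = v^2/(2a) = 0.704381 rad each
d_cruise = 4.97 - 2*0.704381 = 3.561238 rad
t_cruise = d_cruise/v = 3.561238/1.72 = 2.0705

2.0705 s


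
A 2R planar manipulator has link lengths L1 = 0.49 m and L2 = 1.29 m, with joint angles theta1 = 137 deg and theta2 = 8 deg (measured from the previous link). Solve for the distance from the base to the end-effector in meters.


x = L1*cos(th1) + L2*cos(th1+th2) = -1.415069
y = L1*sin(th1) + L2*sin(th1+th2) = 1.074093
d = sqrt(x^2 + y^2) = sqrt(2.002420 + 1.153676) = 1.7765

1.7765 m


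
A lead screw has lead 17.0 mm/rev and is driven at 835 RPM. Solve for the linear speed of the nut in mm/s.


v = lead * (RPM/60) = 17.0*835/60 = 236.5833

236.5833 mm/s


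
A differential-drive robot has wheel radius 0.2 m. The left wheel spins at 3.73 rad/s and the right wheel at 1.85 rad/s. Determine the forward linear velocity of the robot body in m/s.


v = r*(wR + wL)/2 = 0.2*(1.85 + 3.73)/2 = 0.5580

0.5580 m/s


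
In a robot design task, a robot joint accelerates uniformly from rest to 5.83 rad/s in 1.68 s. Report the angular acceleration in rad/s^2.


alpha = delta_omega / t = 5.83 / 1.68 = 3.4702

3.4702 rad/s^2


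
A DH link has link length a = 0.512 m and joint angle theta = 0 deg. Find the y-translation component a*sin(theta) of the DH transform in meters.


a*sin(theta) = 0.512*sin(0 deg) = 0

0 m


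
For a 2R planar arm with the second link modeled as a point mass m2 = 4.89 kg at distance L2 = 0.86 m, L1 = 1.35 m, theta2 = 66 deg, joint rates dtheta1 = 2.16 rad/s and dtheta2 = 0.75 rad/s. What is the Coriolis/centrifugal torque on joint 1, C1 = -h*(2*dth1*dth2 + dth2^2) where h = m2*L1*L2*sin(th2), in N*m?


h = m2*L1*L2*sin(th2) = 4.89*1.35*0.86*sin(66 deg) = 5.186462
C1 = -h*(2*2.16*0.75 + 0.75^2) = -5.186462*3.8025 = -19.7215

-19.7215 N*m


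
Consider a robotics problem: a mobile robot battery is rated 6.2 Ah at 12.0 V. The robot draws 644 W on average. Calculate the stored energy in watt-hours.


E = capacity * V = 6.2*12.0 = 74.4000

74.4000 Wh


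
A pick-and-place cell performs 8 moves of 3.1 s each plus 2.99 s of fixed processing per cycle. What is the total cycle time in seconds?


T = 8*3.1 + 2.99 = 27.7900

27.7900 s


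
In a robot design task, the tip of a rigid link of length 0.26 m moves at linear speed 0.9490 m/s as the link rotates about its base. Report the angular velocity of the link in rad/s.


omega = v / L = 0.9490 / 0.26 = 3.6500

3.6500 rad/s


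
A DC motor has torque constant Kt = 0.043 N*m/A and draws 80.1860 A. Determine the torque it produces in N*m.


tau = Kt * I = 0.043*80.1860 = 3.4480

3.4480 N*m


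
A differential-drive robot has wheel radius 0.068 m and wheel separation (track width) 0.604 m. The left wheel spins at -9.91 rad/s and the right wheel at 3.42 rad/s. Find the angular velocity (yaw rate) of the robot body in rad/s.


omega = r*(wR - wL)/L = 0.068*(3.42 - (-9.91))/0.604 = 1.5007

1.5007 rad/s


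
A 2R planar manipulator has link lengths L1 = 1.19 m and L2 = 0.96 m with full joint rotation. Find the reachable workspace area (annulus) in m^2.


r_max = L1 + L2 = 2.1500, r_min = |L1 - L2| = 0.2300
A = pi*(r_max^2 - r_min^2) = pi*(4.6225 - 0.0529) = 14.3558

14.3558 m^2


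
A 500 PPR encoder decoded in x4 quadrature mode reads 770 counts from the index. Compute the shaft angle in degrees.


angle = counts * 360 / (PPR*4) = 770 * 360 / 2000 = 138.6000

138.6000 degrees


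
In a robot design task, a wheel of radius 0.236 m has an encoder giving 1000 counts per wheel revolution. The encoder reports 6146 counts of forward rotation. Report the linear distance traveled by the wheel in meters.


revs = 6146/1000 = 6.146000
d = revs * 2*pi*r = 6.146000 * 2*pi*0.236 = 9.1135

9.1135 m


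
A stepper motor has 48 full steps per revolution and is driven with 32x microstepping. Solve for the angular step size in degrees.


step = 360/(48*32) = 360/1536 = 0.2344

0.2344 degrees


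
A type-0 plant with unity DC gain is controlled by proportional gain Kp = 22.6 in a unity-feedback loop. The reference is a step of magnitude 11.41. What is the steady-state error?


e_ss = R/(1 + Kp) = 11.41/(1 + 22.6) = 11.41/23.6000 = 0.4835

0.4835


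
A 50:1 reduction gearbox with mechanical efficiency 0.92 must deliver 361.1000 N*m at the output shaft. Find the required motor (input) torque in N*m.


tau_in = tau_out / (N * eta) = 361.1000 / (50 * 0.92) = 7.8500

7.8500 N*m


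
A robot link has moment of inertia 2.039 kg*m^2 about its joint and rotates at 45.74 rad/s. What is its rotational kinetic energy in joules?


KE = (1/2)*I*omega^2 = 0.5*2.039*45.74^2 = 2132.9445

2132.9445 J


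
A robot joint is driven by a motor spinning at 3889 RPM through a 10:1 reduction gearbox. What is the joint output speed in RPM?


omega_joint = omega_motor / N = 3889 / 10 = 388.9000

388.9000 RPM


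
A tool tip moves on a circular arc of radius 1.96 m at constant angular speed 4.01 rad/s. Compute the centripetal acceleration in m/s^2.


a_c = omega^2 * r = 4.01^2 * 1.96 = 31.5170

31.5170 m/s^2


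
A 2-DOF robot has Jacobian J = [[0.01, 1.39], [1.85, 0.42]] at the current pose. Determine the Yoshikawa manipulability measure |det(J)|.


det(J) = 0.01*0.42 - (1.39)*(1.85) = -2.5673
|det(J)| = 2.5673

2.5673


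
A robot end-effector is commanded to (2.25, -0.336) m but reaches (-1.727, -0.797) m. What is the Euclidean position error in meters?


dx = -1.727 - (2.25) = -3.9770, dy = -0.797 - (-0.336) = -0.4610
err = sqrt(15.816529 + 0.212521) = 4.0036

4.0036 m


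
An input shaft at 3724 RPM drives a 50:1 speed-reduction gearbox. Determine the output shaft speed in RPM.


omega_out = omega_in / N = 3724 / 50 = 74.4800

74.4800 RPM


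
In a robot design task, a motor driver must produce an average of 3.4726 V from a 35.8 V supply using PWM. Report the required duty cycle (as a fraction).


D = V_avg/V_supply = 3.4726/35.8 = 0.0970

0.0970


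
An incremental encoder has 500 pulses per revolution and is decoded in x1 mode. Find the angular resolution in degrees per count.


resolution = 360 / (PPR * 1) = 360 / 500 = 0.7200

0.7200 degrees


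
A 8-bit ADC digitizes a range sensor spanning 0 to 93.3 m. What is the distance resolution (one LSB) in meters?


res = range / 2^n = 93.3/2^8 = 93.3/256 = 0.3645

0.3645 m


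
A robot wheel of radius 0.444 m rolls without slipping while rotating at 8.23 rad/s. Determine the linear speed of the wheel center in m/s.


v = omega * r = 8.23 * 0.444 = 3.6541

3.6541 m/s


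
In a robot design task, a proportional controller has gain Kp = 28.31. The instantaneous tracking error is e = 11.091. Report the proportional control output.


u_P = Kp * e = 28.31 * 11.091 = 313.9862

313.9862


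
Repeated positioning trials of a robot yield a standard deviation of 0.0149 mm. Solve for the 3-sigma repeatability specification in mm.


repeatability = 3*sigma = 3*0.0149 = 0.0447

0.0447 mm


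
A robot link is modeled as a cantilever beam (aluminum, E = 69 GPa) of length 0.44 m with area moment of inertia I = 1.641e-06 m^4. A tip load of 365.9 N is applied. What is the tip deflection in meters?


delta = F*L^3/(3*E*I) = 365.9*0.44^3/(3*6.900e+10*1.641e-06)
      = 31.1688256/339687 = 9.1757e-05

9.1757e-05 m


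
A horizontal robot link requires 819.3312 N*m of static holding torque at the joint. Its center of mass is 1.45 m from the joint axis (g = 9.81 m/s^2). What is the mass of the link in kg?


m = tau / (g*L) = 819.3312 / (9.81 * 1.45) = 57.6000

57.6000 kg


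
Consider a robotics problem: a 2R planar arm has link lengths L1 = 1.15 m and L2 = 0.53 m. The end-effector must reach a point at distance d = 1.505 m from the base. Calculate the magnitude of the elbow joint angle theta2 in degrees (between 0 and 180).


cos(th2) = (d^2 - L1^2 - L2^2)/(2*L1*L2) = (1.505^2 - 1.15^2 - 0.53^2)/(2*1.15*0.53) = 0.54276046
th2 = acos(0.54276046) = 57.1282 deg

57.1282 degrees


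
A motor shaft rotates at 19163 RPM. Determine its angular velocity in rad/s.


omega = 19163 * 2*pi/60 = 2006.7447

2006.7447 rad/s


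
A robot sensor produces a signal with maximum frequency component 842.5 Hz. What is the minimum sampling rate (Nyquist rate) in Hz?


f_s,min = 2*f_max = 2*842.5 = 1685.0000

1685.0000 Hz


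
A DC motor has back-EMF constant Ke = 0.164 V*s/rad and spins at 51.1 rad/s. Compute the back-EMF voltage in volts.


V_emf = Ke * omega = 0.164*51.1 = 8.3804

8.3804 V


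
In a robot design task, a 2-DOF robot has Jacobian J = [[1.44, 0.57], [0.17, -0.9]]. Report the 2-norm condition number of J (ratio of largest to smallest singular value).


JJ^T eigenvalues: trace(JJ^T) = 3.2374, det(JJ^T) = det(J)^2 = 1.94017041
s_max^2 = (3.2374 + sqrt(2.72007712))/2 = 2.44333282
s_min^2 = (3.2374 - sqrt(2.72007712))/2 = 0.79406718
kappa = s_max/s_min = sqrt(2.44333282/0.79406718) = 1.7541

1.7541


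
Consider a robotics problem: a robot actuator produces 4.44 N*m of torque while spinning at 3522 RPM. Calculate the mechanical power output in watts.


omega = 3522 * 2*pi/60 = 368.822978 rad/s
P = tau * omega = 4.44 * 368.822978 = 1637.5740

1637.5740 W
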